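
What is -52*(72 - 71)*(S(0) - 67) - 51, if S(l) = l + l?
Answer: 3433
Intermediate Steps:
S(l) = 2*l
-52*(72 - 71)*(S(0) - 67) - 51 = -52*(72 - 71)*(2*0 - 67) - 51 = -52*(0 - 67) - 51 = -52*(-67) - 51 = 3484 - 51 = 3433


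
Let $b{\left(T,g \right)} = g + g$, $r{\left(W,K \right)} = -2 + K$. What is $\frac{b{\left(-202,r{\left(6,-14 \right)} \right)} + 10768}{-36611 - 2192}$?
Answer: $- \frac{10736}{38803} \approx -0.27668$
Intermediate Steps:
$b{\left(T,g \right)} = 2 g$
$\frac{b{\left(-202,r{\left(6,-14 \right)} \right)} + 10768}{-36611 - 2192} = \frac{2 \left(-2 - 14\right) + 10768}{-36611 - 2192} = \frac{2 \left(-16\right) + 10768}{-38803} = \left(-32 + 10768\right) \left(- \frac{1}{38803}\right) = 10736 \left(- \frac{1}{38803}\right) = - \frac{10736}{38803}$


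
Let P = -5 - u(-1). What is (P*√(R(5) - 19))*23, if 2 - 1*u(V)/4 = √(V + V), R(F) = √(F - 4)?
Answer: -552 - 897*I*√2 ≈ -552.0 - 1268.5*I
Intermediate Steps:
R(F) = √(-4 + F)
u(V) = 8 - 4*√2*√V (u(V) = 8 - 4*√(V + V) = 8 - 4*√2*√V)
P = -13 + 4*I*√2 (P = -5 - (8 - 4*√2*√(-1)) = -5 - (8 - 4*√2*I) = -5 - (8 - 4*I*√2) = -5 + (-8 + 4*I*√2) = -13 + 4*I*√2 ≈ -13.0 + 5.6569*I)
(P*√(R(5) - 19))*23 = ((-13 + 4*I*√2)*√(√(-4 + 5) - 19))*23 = ((-13 + 4*I*√2)*√(√1 - 19))*23 = ((-13 + 4*I*√2)*√(1 - 19))*23 = ((-13 + 4*I*√2)*√(-18))*23 = ((-13 + 4*I*√2)*(3*I*√2))*23 = (3*I*√2*(-13 + 4*I*√2))*23 = 69*I*√2*(-13 + 4*I*√2)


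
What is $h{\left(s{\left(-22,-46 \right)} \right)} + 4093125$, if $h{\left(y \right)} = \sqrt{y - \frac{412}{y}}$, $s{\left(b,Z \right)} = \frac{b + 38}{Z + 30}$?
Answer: $4093125 + \sqrt{411} \approx 4.0931 \cdot 10^{6}$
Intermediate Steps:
$s{\left(b,Z \right)} = \frac{38 + b}{30 + Z}$
$h{\left(s{\left(-22,-46 \right)} \right)} + 4093125 = \sqrt{\frac{38 - 22}{30 - 46} - \frac{412}{\frac{1}{30 - 46} \left(38 - 22\right)}} + 4093125 = \sqrt{\frac{1}{-16} \cdot 16 - \frac{412}{\frac{1}{-16} \cdot 16}} + 4093125 = \sqrt{\left(- \frac{1}{16}\right) 16 - \frac{412}{\left(- \frac{1}{16}\right) 16}} + 4093125 = \sqrt{-1 - \frac{412}{-1}} + 4093125 = \sqrt{-1 - -412} + 4093125 = \sqrt{-1 + 412} + 4093125 = \sqrt{411} + 4093125 = 4093125 + \sqrt{411}$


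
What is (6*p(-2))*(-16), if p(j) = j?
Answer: 192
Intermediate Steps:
(6*p(-2))*(-16) = (6*(-2))*(-16) = -12*(-16) = 192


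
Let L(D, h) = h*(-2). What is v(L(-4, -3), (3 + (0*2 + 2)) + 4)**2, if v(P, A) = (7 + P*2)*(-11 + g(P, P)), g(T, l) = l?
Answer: 9025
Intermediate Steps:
L(D, h) = -2*h
v(P, A) = (-11 + P)*(7 + 2*P) (v(P, A) = (7 + P*2)*(-11 + P) = (7 + 2*P)*(-11 + P) = (-11 + P)*(7 + 2*P))
v(L(-4, -3), (3 + (0*2 + 2)) + 4)**2 = (-77 - (-30)*(-3) + 2*(-2*(-3))**2)**2 = (-77 - 15*6 + 2*6**2)**2 = (-77 - 90 + 2*36)**2 = (-77 - 90 + 72)**2 = (-95)**2 = 9025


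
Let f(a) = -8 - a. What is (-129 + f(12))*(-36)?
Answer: 5364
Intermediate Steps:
(-129 + f(12))*(-36) = (-129 + (-8 - 1*12))*(-36) = (-129 + (-8 - 12))*(-36) = (-129 - 20)*(-36) = -149*(-36) = 5364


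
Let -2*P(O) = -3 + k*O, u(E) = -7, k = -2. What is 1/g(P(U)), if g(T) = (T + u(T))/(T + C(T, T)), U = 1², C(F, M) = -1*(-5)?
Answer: -5/3 ≈ -1.6667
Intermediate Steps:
C(F, M) = 5
U = 1
P(O) = 3/2 + O (P(O) = -(-3 - 2*O)/2 = 3/2 + O)
g(T) = (-7 + T)/(5 + T) (g(T) = (T - 7)/(T + 5) = (-7 + T)/(5 + T))
1/g(P(U)) = 1/((-7 + (3/2 + 1))/(5 + (3/2 + 1))) = 1/((-7 + 5/2)/(5 + 5/2)) = 1/(-9/2/(15/2)) = 1/((2/15)*(-9/2)) = 1/(-⅗) = -5/3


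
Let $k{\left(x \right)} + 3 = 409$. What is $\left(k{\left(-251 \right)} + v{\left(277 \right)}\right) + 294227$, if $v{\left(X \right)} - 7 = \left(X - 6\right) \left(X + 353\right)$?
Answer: $465370$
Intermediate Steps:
$v{\left(X \right)} = 7 + \left(-6 + X\right) \left(353 + X\right)$ ($v{\left(X \right)} = 7 + \left(X - 6\right) \left(X + 353\right) = 7 + \left(-6 + X\right) \left(353 + X\right)$)
$k{\left(x \right)} = 406$ ($k{\left(x \right)} = -3 + 409 = 406$)
$\left(k{\left(-251 \right)} + v{\left(277 \right)}\right) + 294227 = \left(406 + \left(-2111 + 277^{2} + 347 \cdot 277\right)\right) + 294227 = \left(406 + \left(-2111 + 76729 + 96119\right)\right) + 294227 = \left(406 + 170737\right) + 294227 = 171143 + 294227 = 465370$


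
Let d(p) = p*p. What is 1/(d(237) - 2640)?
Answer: 1/53529 ≈ 1.8681e-5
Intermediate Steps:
d(p) = p²
1/(d(237) - 2640) = 1/(237² - 2640) = 1/(56169 - 2640) = 1/53529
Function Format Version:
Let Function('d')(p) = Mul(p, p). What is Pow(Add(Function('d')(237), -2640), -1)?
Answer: Rational(1, 53529) ≈ 1.8681e-5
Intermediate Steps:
Function('d')(p) = Pow(p, 2)
Pow(Add(Function('d')(237), -2640), -1) = Pow(Add(Pow(237, 2), -2640), -1) = Pow(Add(56169, -2640), -1) = Pow(53529, -1) = Rational(1, 53529)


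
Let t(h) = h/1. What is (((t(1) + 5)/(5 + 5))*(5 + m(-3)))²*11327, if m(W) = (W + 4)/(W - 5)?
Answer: 155055303/1600 ≈ 96910.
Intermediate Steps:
t(h) = h (t(h) = h*1 = h)
m(W) = (4 + W)/(-5 + W)
(((t(1) + 5)/(5 + 5))*(5 + m(-3)))²*11327 = (((1 + 5)/(5 + 5))*(5 + (4 - 3)/(-5 - 3)))²*11327 = ((6/10)*(5 + 1/(-8)))²*11327 = ((6*(⅒))*(5 - ⅛*1))²*11327 = (3*(5 - ⅛)/5)²*11327 = ((⅗)*(39/8))²*11327 = (117/40)²*11327 = (13689/1600)*11327 = 155055303/1600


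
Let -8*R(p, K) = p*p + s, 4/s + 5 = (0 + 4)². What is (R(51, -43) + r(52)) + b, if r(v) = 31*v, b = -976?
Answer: 27353/88 ≈ 310.83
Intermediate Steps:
s = 4/11 (s = 4/(-5 + (0 + 4)²) = 4/(-5 + 4²) = 4/(-5 + 16) = 4/11 ≈ 0.36364)
R(p, K) = -1/22 - p²/8 (R(p, K) = -(p*p + 4/11)/8 = -(p² + 4/11)/8 = -(4/11 + p²)/8 = -1/22 - p²/8)
(R(51, -43) + r(52)) + b = ((-1/22 - ⅛*51²) + 31*52) - 976 = ((-1/22 - ⅛*2601) + 1612) - 976 = ((-1/22 - 2601/8) + 1612) - 976 = (-28615/88 + 1612) - 976 = 113241/88 - 976 = 27353/88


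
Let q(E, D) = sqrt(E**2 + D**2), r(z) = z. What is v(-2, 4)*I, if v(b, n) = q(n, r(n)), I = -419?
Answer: -1676*sqrt(2) ≈ -2370.2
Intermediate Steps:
q(E, D) = sqrt(D**2 + E**2)
v(b, n) = sqrt(2)*sqrt(n**2) (v(b, n) = sqrt(n**2 + n**2) = sqrt(2*n**2) = sqrt(2)*sqrt(n**2))
v(-2, 4)*I = (sqrt(2)*sqrt(4**2))*(-419) = (sqrt(2)*sqrt(16))*(-419) = (sqrt(2)*4)*(-419) = (4*sqrt(2))*(-419) = -1676*sqrt(2)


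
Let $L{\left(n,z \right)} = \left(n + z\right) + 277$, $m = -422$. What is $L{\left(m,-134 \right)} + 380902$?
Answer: $380623$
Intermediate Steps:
$L{\left(n,z \right)} = 277 + n + z$
$L{\left(m,-134 \right)} + 380902 = \left(277 - 422 - 134\right) + 380902 = -279 + 380902 = 380623$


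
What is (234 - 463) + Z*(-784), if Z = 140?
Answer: -109989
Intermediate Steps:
(234 - 463) + Z*(-784) = (234 - 463) + 140*(-784) = -229 - 109760 = -109989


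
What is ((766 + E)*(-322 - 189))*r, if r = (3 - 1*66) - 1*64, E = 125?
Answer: 57823227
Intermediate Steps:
r = -127 (r = (3 - 66) - 64 = -63 - 64 = -127)
((766 + E)*(-322 - 189))*r = ((766 + 125)*(-322 - 189))*(-127) = (891*(-511))*(-127) = -455301*(-127) = 57823227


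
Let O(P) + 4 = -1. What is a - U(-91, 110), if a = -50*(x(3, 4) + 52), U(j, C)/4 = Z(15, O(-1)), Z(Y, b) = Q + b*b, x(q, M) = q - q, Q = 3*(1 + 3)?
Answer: -2748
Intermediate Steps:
O(P) = -5 (O(P) = -4 - 1 = -5)
Q = 12 (Q = 3*4 = 12)
x(q, M) = 0
Z(Y, b) = 12 + b² (Z(Y, b) = 12 + b*b = 12 + b²)
U(j, C) = 148 (U(j, C) = 4*(12 + (-5)²) = 4*(12 + 25) = 4*37 = 148)
a = -2600 (a = -50*(0 + 52) = -50*52 = -2600)
a - U(-91, 110) = -2600 - 1*148 = -2600 - 148 = -2748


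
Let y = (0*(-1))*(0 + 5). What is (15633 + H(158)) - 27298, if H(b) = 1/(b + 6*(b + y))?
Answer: -12901489/1106 ≈ -11665.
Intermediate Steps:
y = 0 (y = 0*5 = 0)
H(b) = 1/(7*b) (H(b) = 1/(b + 6*(b + 0)) = 1/(b + 6*b) = 1/(7*b))
(15633 + H(158)) - 27298 = (15633 + (⅐)/158) - 27298 = (15633 + (⅐)*(1/158)) - 27298 = (15633 + 1/1106) - 27298 = 17290099/1106 - 27298 = -12901489/1106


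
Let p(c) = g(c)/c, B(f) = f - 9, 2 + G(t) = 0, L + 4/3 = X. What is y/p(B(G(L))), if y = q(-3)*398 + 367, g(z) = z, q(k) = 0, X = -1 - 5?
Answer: 367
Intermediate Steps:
X = -6
L = -22/3 (L = -4/3 - 6 = -22/3 ≈ -7.3333)
G(t) = -2 (G(t) = -2 + 0 = -2)
B(f) = -9 + f
p(c) = 1 (p(c) = c/c = 1)
y = 367 (y = 0*398 + 367 = 0 + 367 = 367)
y/p(B(G(L))) = 367/1 = 367*1 = 367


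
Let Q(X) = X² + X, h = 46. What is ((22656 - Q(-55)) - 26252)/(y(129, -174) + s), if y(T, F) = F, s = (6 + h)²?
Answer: -3283/1265 ≈ -2.5953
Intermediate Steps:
s = 2704 (s = (6 + 46)² = 52² = 2704)
Q(X) = X + X²
((22656 - Q(-55)) - 26252)/(y(129, -174) + s) = ((22656 - (-55)*(1 - 55)) - 26252)/(-174 + 2704) = ((22656 - (-55)*(-54)) - 26252)/2530 = ((22656 - 1*2970) - 26252)*(1/2530) = ((22656 - 2970) - 26252)*(1/2530) = (19686 - 26252)*(1/2530) = -6566*1/2530 = -3283/1265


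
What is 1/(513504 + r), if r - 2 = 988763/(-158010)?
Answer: 158010/81138094297 ≈ 1.9474e-6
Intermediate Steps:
r = -672743/158010 (r = 2 + 988763/(-158010) = 2 + 988763*(-1/158010) = 2 - 988763/158010 = -672743/158010 ≈ -4.2576)
1/(513504 + r) = 1/(513504 - 672743/158010) = 1/(81138094297/158010) = 158010/81138094297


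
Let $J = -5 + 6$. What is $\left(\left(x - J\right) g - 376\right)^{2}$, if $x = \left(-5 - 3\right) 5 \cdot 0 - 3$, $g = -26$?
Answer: $73984$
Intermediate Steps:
$J = 1$
$x = -3$ ($x = \left(-8\right) 5 \cdot 0 - 3 = \left(-40\right) 0 - 3 = 0 - 3 = -3$)
$\left(\left(x - J\right) g - 376\right)^{2} = \left(\left(-3 - 1\right) \left(-26\right) - 376\right)^{2} = \left(\left(-4\right) \left(-26\right) - 376\right)^{2} = \left(104 - 376\right)^{2} = \left(-272\right)^{2} = 73984$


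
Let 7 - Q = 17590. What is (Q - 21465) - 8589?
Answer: -47637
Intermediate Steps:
Q = -17583 (Q = 7 - 1*17590 = 7 - 17590 = -17583)
(Q - 21465) - 8589 = (-17583 - 21465) - 8589 = -39048 - 8589 = -47637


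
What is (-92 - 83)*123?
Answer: -21525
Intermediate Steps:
(-92 - 83)*123 = -175*123 = -21525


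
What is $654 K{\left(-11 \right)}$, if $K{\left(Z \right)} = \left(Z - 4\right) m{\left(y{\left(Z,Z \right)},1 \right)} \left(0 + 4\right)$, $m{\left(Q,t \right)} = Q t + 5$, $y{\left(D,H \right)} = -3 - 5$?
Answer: $117720$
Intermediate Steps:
$y{\left(D,H \right)} = -8$
$m{\left(Q,t \right)} = 5 + Q t$
$K{\left(Z \right)} = 48 - 12 Z$ ($K{\left(Z \right)} = \left(Z - 4\right) \left(5 - 8\right) \left(0 + 4\right) = \left(Z - 4\right) \left(5 - 8\right) 4 = \left(-4 + Z\right) \left(\left(-3\right) 4\right) = \left(-4 + Z\right) \left(-12\right) = 48 - 12 Z$)
$654 K{\left(-11 \right)} = 654 \left(48 - -132\right) = 654 \left(48 + 132\right) = 654 \cdot 180 = 117720$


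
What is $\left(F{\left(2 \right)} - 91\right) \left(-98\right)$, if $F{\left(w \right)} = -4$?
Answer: $9310$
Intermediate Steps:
$\left(F{\left(2 \right)} - 91\right) \left(-98\right) = \left(-4 - 91\right) \left(-98\right) = \left(-95\right) \left(-98\right) = 9310$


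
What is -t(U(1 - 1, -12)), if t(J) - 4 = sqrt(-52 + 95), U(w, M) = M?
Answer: -4 - sqrt(43) ≈ -10.557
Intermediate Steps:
t(J) = 4 + sqrt(43) (t(J) = 4 + sqrt(-52 + 95) = 4 + sqrt(43))
-t(U(1 - 1, -12)) = -(4 + sqrt(43)) = -4 - sqrt(43)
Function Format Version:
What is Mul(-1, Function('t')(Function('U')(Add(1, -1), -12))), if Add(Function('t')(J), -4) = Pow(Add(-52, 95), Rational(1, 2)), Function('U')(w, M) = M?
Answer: Add(-4, Mul(-1, Pow(43, Rational(1, 2)))) ≈ -10.557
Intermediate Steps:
Function('t')(J) = Add(4, Pow(43, Rational(1, 2))) (Function('t')(J) = Add(4, Pow(Add(-52, 95), Rational(1, 2))) = Add(4, Pow(43, Rational(1, 2))))
Mul(-1, Function('t')(Function('U')(Add(1, -1), -12))) = Mul(-1, Add(4, Pow(43, Rational(1, 2)))) = Add(-4, Mul(-1, Pow(43, Rational(1, 2))))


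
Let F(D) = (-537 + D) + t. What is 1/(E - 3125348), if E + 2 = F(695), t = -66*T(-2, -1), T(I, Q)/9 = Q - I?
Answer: -1/3125786 ≈ -3.1992e-7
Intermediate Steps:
T(I, Q) = -9*I + 9*Q (T(I, Q) = 9*(Q - I) = -9*I + 9*Q)
t = -594 (t = -66*(-9*(-2) + 9*(-1)) = -66*(18 - 9) = -66*9 = -594)
F(D) = -1131 + D (F(D) = (-537 + D) - 594 = -1131 + D)
E = -438 (E = -2 + (-1131 + 695) = -2 - 436 = -438)
1/(E - 3125348) = 1/(-438 - 3125348) = 1/(-3125786) = -1/3125786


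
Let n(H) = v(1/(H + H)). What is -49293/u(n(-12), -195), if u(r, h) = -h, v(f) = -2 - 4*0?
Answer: -16431/65 ≈ -252.78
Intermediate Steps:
v(f) = -2 (v(f) = -2 + 0 = -2)
n(H) = -2
-49293/u(n(-12), -195) = -49293/((-1*(-195))) = -49293/195 = -49293*1/195 = -16431/65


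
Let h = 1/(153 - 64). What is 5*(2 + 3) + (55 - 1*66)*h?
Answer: 2214/89 ≈ 24.876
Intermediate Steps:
h = 1/89 ≈ 0.011236
5*(2 + 3) + (55 - 1*66)*h = 5*(2 + 3) + (55 - 1*66)*(1/89) = 5*5 + (55 - 66)*(1/89) = 25 - 11*1/89 = 25 - 11/89 = 2214/89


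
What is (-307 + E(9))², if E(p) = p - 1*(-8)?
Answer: 84100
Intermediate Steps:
E(p) = 8 + p (E(p) = p + 8 = 8 + p)
(-307 + E(9))² = (-307 + (8 + 9))² = (-307 + 17)² = (-290)² = 84100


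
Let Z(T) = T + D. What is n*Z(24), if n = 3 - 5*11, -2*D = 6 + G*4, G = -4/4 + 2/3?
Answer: -3380/3 ≈ -1126.7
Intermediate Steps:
G = -1/3 (G = -4*1/4 + 2*(1/3) = -1 + 2/3 = -1/3 ≈ -0.33333)
D = -7/3 (D = -(6 - 1/3*4)/2 = -(6 - 4/3)/2 = -1/2*14/3 = -7/3 ≈ -2.3333)
n = -52 (n = 3 - 55 = -52)
Z(T) = -7/3 + T (Z(T) = T - 7/3 = -7/3 + T)
n*Z(24) = -52*(-7/3 + 24) = -52*65/3 = -3380/3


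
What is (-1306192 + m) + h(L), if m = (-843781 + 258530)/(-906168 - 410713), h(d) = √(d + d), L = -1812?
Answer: -1720098841901/1316881 + 2*I*√906 ≈ -1.3062e+6 + 60.2*I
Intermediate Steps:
h(d) = √2*√d (h(d) = √(2*d) = √2*√d)
m = 585251/1316881 (m = -585251/(-1316881) = -585251*(-1/1316881) = 585251/1316881 ≈ 0.44442)
(-1306192 + m) + h(L) = (-1306192 + 585251/1316881) + √2*√(-1812) = -1720098841901/1316881 + √2*(2*I*√453) = -1720098841901/1316881 + 2*I*√906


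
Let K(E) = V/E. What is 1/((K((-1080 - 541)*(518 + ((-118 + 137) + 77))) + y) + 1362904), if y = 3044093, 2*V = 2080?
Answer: 497647/2193128835539 ≈ 2.2691e-7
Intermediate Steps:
V = 1040 (V = (½)*2080 = 1040)
K(E) = 1040/E
1/((K((-1080 - 541)*(518 + ((-118 + 137) + 77))) + y) + 1362904) = 1/((1040/(((-1080 - 541)*(518 + ((-118 + 137) + 77)))) + 3044093) + 1362904) = 1/((1040/((-1621*(518 + (19 + 77)))) + 3044093) + 1362904) = 1/((1040/((-1621*(518 + 96))) + 3044093) + 1362904) = 1/((1040/((-1621*614)) + 3044093) + 1362904) = 1/((1040/(-995294) + 3044093) + 1362904) = 1/((1040*(-1/995294) + 3044093) + 1362904) = 1/((-520/497647 + 3044093) + 1362904) = 1/(1514883748651/497647 + 1362904) = 1/(2193128835539/497647) = 497647/2193128835539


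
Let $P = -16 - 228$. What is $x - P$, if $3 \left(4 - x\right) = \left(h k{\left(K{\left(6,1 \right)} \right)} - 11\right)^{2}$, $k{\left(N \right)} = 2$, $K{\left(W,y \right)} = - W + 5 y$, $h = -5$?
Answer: $101$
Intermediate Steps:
$P = -244$ ($P = -16 - 228 = -244$)
$x = -143$ ($x = 4 - \frac{\left(\left(-5\right) 2 - 11\right)^{2}}{3} = 4 - \frac{\left(-10 - 11\right)^{2}}{3} = 4 - \frac{\left(-21\right)^{2}}{3} = 4 - 147 = -143$)
$x - P = -143 - -244 = -143 + 244 = 101$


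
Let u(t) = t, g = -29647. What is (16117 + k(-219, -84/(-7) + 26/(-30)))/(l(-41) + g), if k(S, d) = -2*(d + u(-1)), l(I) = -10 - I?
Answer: -241451/444240 ≈ -0.54351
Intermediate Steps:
k(S, d) = 2 - 2*d (k(S, d) = -2*(d - 1) = -2*(-1 + d) = 2 - 2*d)
(16117 + k(-219, -84/(-7) + 26/(-30)))/(l(-41) + g) = (16117 + (2 - 2*(-84/(-7) + 26/(-30))))/((-10 - 1*(-41)) - 29647) = (16117 + (2 - 2*(-84*(-⅐) + 26*(-1/30))))/((-10 + 41) - 29647) = (16117 + (2 - 2*(12 - 13/15)))/(31 - 29647) = (16117 + (2 - 2*167/15))/(-29616) = (16117 + (2 - 334/15))*(-1/29616) = (16117 - 304/15)*(-1/29616) = (241451/15)*(-1/29616) = -241451/444240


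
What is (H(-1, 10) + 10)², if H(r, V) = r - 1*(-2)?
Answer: 121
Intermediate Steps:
H(r, V) = 2 + r (H(r, V) = r + 2 = 2 + r)
(H(-1, 10) + 10)² = ((2 - 1) + 10)² = (1 + 10)² = 11² = 121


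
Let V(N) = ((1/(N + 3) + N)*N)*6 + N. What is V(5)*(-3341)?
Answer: -2121535/4 ≈ -5.3038e+5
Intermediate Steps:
V(N) = N + 6*N*(N + 1/(3 + N)) (V(N) = ((1/(3 + N) + N)*N)*6 + N = ((N + 1/(3 + N))*N)*6 + N = (N*(N + 1/(3 + N)))*6 + N = 6*N*(N + 1/(3 + N)) + N = N + 6*N*(N + 1/(3 + N)))
V(5)*(-3341) = (5*(9 + 6*5² + 19*5)/(3 + 5))*(-3341) = (5*(9 + 6*25 + 95)/8)*(-3341) = (5*(⅛)*(9 + 150 + 95))*(-3341) = (5*(⅛)*254)*(-3341) = (635/4)*(-3341) = -2121535/4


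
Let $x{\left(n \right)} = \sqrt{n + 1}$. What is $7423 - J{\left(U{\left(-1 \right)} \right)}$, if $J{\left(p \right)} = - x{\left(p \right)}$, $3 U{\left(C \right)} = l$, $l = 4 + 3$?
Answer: $7423 + \frac{\sqrt{30}}{3} \approx 7424.8$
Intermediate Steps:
$x{\left(n \right)} = \sqrt{1 + n}$
$l = 7$
$U{\left(C \right)} = \frac{7}{3}$ ($U{\left(C \right)} = \frac{1}{3} \cdot 7 = \frac{7}{3}$)
$J{\left(p \right)} = - \sqrt{1 + p}$
$7423 - J{\left(U{\left(-1 \right)} \right)} = 7423 - - \sqrt{1 + \frac{7}{3}} = 7423 - - \sqrt{\frac{10}{3}} = 7423 - - \frac{\sqrt{30}}{3} = 7423 + \frac{\sqrt{30}}{3}$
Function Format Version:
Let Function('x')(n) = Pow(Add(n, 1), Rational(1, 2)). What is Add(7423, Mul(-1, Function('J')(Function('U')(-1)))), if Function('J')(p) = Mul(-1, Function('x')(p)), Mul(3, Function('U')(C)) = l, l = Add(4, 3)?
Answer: Add(7423, Mul(Rational(1, 3), Pow(30, Rational(1, 2)))) ≈ 7424.8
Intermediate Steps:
Function('x')(n) = Pow(Add(1, n), Rational(1, 2))
l = 7
Function('U')(C) = Rational(7, 3) (Function('U')(C) = Mul(Rational(1, 3), 7) = Rational(7, 3))
Function('J')(p) = Mul(-1, Pow(Add(1, p), Rational(1, 2)))
Add(7423, Mul(-1, Function('J')(Function('U')(-1)))) = Add(7423, Mul(-1, Mul(-1, Pow(Add(1, Rational(7, 3)), Rational(1, 2))))) = Add(7423, Mul(-1, Mul(-1, Pow(Rational(10, 3), Rational(1, 2))))) = Add(7423, Mul(-1, Mul(-1, Mul(Rational(1, 3), Pow(30, Rational(1, 2)))))) = Add(7423, Mul(-1, Mul(Rational(-1, 3), Pow(30, Rational(1, 2))))) = Add(7423, Mul(Rational(1, 3), Pow(30, Rational(1, 2))))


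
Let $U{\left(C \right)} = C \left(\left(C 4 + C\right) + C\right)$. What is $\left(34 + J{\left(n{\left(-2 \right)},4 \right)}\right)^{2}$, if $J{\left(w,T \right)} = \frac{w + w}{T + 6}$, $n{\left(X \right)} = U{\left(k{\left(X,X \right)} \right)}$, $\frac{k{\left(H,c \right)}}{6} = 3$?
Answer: $\frac{4468996}{25} \approx 1.7876 \cdot 10^{5}$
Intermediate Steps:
$k{\left(H,c \right)} = 18$ ($k{\left(H,c \right)} = 6 \cdot 3 = 18$)
$U{\left(C \right)} = 6 C^{2}$ ($U{\left(C \right)} = C \left(\left(4 C + C\right) + C\right) = C \left(5 C + C\right) = C 6 C = 6 C^{2}$)
$n{\left(X \right)} = 1944$ ($n{\left(X \right)} = 6 \cdot 18^{2} = 6 \cdot 324 = 1944$)
$J{\left(w,T \right)} = \frac{2 w}{6 + T}$
$\left(34 + J{\left(n{\left(-2 \right)},4 \right)}\right)^{2} = \left(34 + 2 \cdot 1944 \frac{1}{6 + 4}\right)^{2} = \left(34 + 2 \cdot 1944 \cdot \frac{1}{10}\right)^{2} = \left(34 + \frac{1944}{5}\right)^{2} = \left(\frac{2114}{5}\right)^{2} = \frac{4468996}{25}$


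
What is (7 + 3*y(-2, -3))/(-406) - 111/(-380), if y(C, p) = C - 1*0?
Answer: 22343/77140 ≈ 0.28964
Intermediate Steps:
y(C, p) = C (y(C, p) = C + 0 = C)
(7 + 3*y(-2, -3))/(-406) - 111/(-380) = (7 + 3*(-2))/(-406) - 111/(-380) = (7 - 6)*(-1/406) - 111*(-1/380) = 1*(-1/406) + 111/380 = -1/406 + 111/380 = 22343/77140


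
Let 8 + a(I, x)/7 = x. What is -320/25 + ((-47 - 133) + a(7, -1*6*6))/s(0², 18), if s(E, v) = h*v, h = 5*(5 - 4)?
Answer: -164/9 ≈ -18.222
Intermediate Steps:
h = 5 (h = 5*1 = 5)
s(E, v) = 5*v
a(I, x) = -56 + 7*x
-320/25 + ((-47 - 133) + a(7, -1*6*6))/s(0², 18) = -320/25 + ((-47 - 133) + (-56 + 7*(-1*6*6)))/((5*18)) = -320*1/25 + (-180 + (-56 + 7*(-6*6)))/90 = -64/5 + (-180 + (-56 + 7*(-36)))*(1/90) = -64/5 + (-180 + (-56 - 252))*(1/90) = -64/5 + (-180 - 308)*(1/90) = -64/5 - 488*1/90 = -64/5 - 244/45 = -164/9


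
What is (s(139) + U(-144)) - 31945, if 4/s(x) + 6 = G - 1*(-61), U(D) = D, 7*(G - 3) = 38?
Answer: -3561872/111 ≈ -32089.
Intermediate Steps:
G = 59/7 (G = 3 + (⅐)*38 = 3 + 38/7 = 59/7 ≈ 8.4286)
s(x) = 7/111 (s(x) = 4/(-6 + (59/7 - 1*(-61))) = 4/(-6 + (59/7 + 61)) = 4/(-6 + 486/7) = 4/(444/7) = 4*(7/444) = 7/111)
(s(139) + U(-144)) - 31945 = (7/111 - 144) - 31945 = -15977/111 - 31945 = -3561872/111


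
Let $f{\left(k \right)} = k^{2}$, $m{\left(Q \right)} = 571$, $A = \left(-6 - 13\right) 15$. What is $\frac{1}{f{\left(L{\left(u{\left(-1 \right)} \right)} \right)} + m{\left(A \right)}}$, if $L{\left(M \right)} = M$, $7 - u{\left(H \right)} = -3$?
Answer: $\frac{1}{671} \approx 0.0014903$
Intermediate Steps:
$u{\left(H \right)} = 10$ ($u{\left(H \right)} = 7 - -3 = 7 + 3 = 10$)
$A = -285$ ($A = \left(-19\right) 15 = -285$)
$\frac{1}{f{\left(L{\left(u{\left(-1 \right)} \right)} \right)} + m{\left(A \right)}} = \frac{1}{10^{2} + 571} = \frac{1}{100 + 571} = \frac{1}{671}$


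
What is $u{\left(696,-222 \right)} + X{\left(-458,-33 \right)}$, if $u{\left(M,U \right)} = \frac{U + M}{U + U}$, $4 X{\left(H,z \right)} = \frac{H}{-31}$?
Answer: $\frac{3012}{1147} \approx 2.626$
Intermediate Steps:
$X{\left(H,z \right)} = - \frac{H}{124}$ ($X{\left(H,z \right)} = \frac{H \frac{1}{-31}}{4} = \frac{H \left(- \frac{1}{31}\right)}{4} = \frac{\left(- \frac{1}{31}\right) H}{4} = - \frac{H}{124}$)
$u{\left(M,U \right)} = \frac{M + U}{2 U}$
$u{\left(696,-222 \right)} + X{\left(-458,-33 \right)} = \frac{696 - 222}{2 \left(-222\right)} - - \frac{229}{62} = \frac{1}{2} \left(- \frac{1}{222}\right) 474 + \frac{229}{62} = - \frac{79}{74} + \frac{229}{62} = \frac{3012}{1147}$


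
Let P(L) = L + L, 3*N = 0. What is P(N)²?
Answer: 0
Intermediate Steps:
N = 0 (N = (⅓)*0 = 0)
P(L) = 2*L
P(N)² = (2*0)² = 0² = 0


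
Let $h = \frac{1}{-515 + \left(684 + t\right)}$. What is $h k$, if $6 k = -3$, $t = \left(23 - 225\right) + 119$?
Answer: $- \frac{1}{172} \approx -0.005814$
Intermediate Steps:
$t = -83$ ($t = -202 + 119 = -83$)
$h = \frac{1}{86}$ ($h = \frac{1}{-515 + \left(684 - 83\right)} = \frac{1}{-515 + 601} = \frac{1}{86} \approx 0.011628$)
$k = - \frac{1}{2}$ ($k = \frac{1}{6} \left(-3\right) = - \frac{1}{2} \approx -0.5$)
$h k = \frac{1}{86} \left(- \frac{1}{2}\right) = - \frac{1}{172}$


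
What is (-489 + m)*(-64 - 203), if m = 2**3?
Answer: 128427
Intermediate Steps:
m = 8
(-489 + m)*(-64 - 203) = (-489 + 8)*(-64 - 203) = -481*(-267) = 128427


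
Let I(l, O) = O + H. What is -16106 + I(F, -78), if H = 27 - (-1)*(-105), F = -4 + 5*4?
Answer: -16262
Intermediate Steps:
F = 16 (F = -4 + 20 = 16)
H = -78 (H = 27 - 1*105 = 27 - 105 = -78)
I(l, O) = -78 + O (I(l, O) = O - 78 = -78 + O)
-16106 + I(F, -78) = -16106 + (-78 - 78) = -16106 - 156 = -16262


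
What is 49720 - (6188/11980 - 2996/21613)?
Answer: 3218397625909/64730935 ≈ 49720.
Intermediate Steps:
49720 - (6188/11980 - 2996/21613) = 49720 - (6188*(1/11980) - 2996*1/21613) = 49720 - (1547/2995 - 2996/21613) = 49720 - 1*24462291/64730935 = 49720 - 24462291/64730935 = 3218397625909/64730935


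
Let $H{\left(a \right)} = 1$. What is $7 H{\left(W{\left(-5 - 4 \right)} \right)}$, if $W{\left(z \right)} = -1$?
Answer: $7$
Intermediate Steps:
$7 H{\left(W{\left(-5 - 4 \right)} \right)} = 7 \cdot 1 = 7$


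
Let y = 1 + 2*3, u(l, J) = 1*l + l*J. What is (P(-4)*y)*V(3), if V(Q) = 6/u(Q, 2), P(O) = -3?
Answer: -14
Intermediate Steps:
u(l, J) = l + J*l
y = 7 (y = 1 + 6 = 7)
V(Q) = 2/Q (V(Q) = 6/((Q*(1 + 2))) = 6/((Q*3)) = 6/((3*Q)) = 6*(1/(3*Q)) = 2/Q)
(P(-4)*y)*V(3) = (-3*7)*(2/3) = -42/3 = -21*⅔ = -14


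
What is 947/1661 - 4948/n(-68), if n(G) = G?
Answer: 2070756/28237 ≈ 73.335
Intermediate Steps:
947/1661 - 4948/n(-68) = 947/1661 - 4948/(-68) = 947*(1/1661) - 4948*(-1/68) = 947/1661 + 1237/17 = 2070756/28237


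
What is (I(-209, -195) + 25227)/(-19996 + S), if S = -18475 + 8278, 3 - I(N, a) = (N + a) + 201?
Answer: -25433/30193 ≈ -0.84235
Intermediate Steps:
I(N, a) = -198 - N - a (I(N, a) = 3 - ((N + a) + 201) = 3 - (201 + N + a) = 3 + (-201 - N - a) = -198 - N - a)
S = -10197
(I(-209, -195) + 25227)/(-19996 + S) = ((-198 - 1*(-209) - 1*(-195)) + 25227)/(-19996 - 10197) = ((-198 + 209 + 195) + 25227)/(-30193) = (206 + 25227)*(-1/30193) = 25433*(-1/30193) = -25433/30193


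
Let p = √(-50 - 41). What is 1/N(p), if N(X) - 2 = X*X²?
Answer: 2/753575 + 91*I*√91/753575 ≈ 2.654e-6 + 0.001152*I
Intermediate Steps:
p = I*√91 (p = √(-91) = I*√91 ≈ 9.5394*I)
N(X) = 2 + X³ (N(X) = 2 + X*X² = 2 + X³)
1/N(p) = 1/(2 + (I*√91)³) = 1/(2 - 91*I*√91)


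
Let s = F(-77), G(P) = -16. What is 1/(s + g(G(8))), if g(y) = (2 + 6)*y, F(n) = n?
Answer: -1/205 ≈ -0.0048781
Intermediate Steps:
g(y) = 8*y
s = -77
1/(s + g(G(8))) = 1/(-77 + 8*(-16)) = 1/(-77 - 128) = 1/(-205) = -1/205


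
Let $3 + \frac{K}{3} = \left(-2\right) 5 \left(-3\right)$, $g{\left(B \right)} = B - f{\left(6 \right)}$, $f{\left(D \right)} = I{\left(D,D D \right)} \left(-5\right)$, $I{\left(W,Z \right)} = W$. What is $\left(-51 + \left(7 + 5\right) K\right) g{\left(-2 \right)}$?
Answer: $25788$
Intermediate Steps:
$f{\left(D \right)} = - 5 D$ ($f{\left(D \right)} = D \left(-5\right) = - 5 D$)
$g{\left(B \right)} = 30 + B$ ($g{\left(B \right)} = B - \left(-5\right) 6 = B - -30 = B + 30 = 30 + B$)
$K = 81$ ($K = -9 + 3 \left(-2\right) 5 \left(-3\right) = -9 + 3 \left(\left(-10\right) \left(-3\right)\right) = -9 + 3 \cdot 30 = -9 + 90 = 81$)
$\left(-51 + \left(7 + 5\right) K\right) g{\left(-2 \right)} = \left(-51 + \left(7 + 5\right) 81\right) \left(30 - 2\right) = \left(-51 + 12 \cdot 81\right) 28 = \left(-51 + 972\right) 28 = 921 \cdot 28 = 25788$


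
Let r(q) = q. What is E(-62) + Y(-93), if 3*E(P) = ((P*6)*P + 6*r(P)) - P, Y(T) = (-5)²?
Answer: 22829/3 ≈ 7609.7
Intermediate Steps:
Y(T) = 25
E(P) = 2*P² + 5*P/3 (E(P) = (((P*6)*P + 6*P) - P)/3 = (((6*P)*P + 6*P) - P)/3 = ((6*P² + 6*P) - P)/3 = ((6*P + 6*P²) - P)/3 = (5*P + 6*P²)/3 = 2*P² + 5*P/3)
E(-62) + Y(-93) = (⅓)*(-62)*(5 + 6*(-62)) + 25 = (⅓)*(-62)*(5 - 372) + 25 = (⅓)*(-62)*(-367) + 25 = 22754/3 + 25 = 22829/3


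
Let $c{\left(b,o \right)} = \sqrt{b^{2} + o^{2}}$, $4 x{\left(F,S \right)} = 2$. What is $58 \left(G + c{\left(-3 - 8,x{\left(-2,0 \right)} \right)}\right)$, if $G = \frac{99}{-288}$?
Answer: $- \frac{319}{16} + 29 \sqrt{485} \approx 618.72$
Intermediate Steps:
$x{\left(F,S \right)} = \frac{1}{2}$ ($x{\left(F,S \right)} = \frac{1}{4} \cdot 2 = \frac{1}{2}$)
$G = - \frac{11}{32}$ ($G = 99 \left(- \frac{1}{288}\right) = - \frac{11}{32} \approx -0.34375$)
$58 \left(G + c{\left(-3 - 8,x{\left(-2,0 \right)} \right)}\right) = 58 \left(- \frac{11}{32} + \sqrt{\left(-3 - 8\right)^{2} + \left(\frac{1}{2}\right)^{2}}\right) = 58 \left(- \frac{11}{32} + \sqrt{\left(-11\right)^{2} + \frac{1}{4}}\right) = 58 \left(- \frac{11}{32} + \sqrt{121 + \frac{1}{4}}\right) = 58 \left(- \frac{11}{32} + \sqrt{\frac{485}{4}}\right) = 58 \left(- \frac{11}{32} + \frac{\sqrt{485}}{2}\right) = - \frac{319}{16} + 29 \sqrt{485}$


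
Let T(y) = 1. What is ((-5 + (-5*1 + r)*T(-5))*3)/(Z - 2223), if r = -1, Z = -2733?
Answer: 11/1652 ≈ 0.0066586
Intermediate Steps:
((-5 + (-5*1 + r)*T(-5))*3)/(Z - 2223) = ((-5 + (-5*1 - 1)*1)*3)/(-2733 - 2223) = ((-5 + (-5 - 1)*1)*3)/(-4956) = -(-5 - 6*1)*3/4956 = -(-5 - 6)*3/4956 = -(-11)*3/4956 = -1/4956*(-33) = 11/1652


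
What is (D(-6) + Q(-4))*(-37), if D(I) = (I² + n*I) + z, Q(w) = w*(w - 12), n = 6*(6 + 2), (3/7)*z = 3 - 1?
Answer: 20350/3 ≈ 6783.3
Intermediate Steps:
z = 14/3 (z = 7*(3 - 1)/3 = (7/3)*2 = 14/3 ≈ 4.6667)
n = 48 (n = 6*8 = 48)
Q(w) = w*(-12 + w)
D(I) = 14/3 + I² + 48*I (D(I) = (I² + 48*I) + 14/3 = 14/3 + I² + 48*I)
(D(-6) + Q(-4))*(-37) = ((14/3 + (-6)² + 48*(-6)) - 4*(-12 - 4))*(-37) = ((14/3 + 36 - 288) - 4*(-16))*(-37) = (-742/3 + 64)*(-37) = -550/3*(-37) = 20350/3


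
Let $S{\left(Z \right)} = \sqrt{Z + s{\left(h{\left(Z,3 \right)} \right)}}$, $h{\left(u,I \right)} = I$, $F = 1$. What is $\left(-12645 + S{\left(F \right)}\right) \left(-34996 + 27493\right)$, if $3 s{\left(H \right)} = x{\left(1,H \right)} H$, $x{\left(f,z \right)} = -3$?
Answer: $94875435 - 7503 i \sqrt{2} \approx 9.4875 \cdot 10^{7} - 10611.0 i$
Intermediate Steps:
$s{\left(H \right)} = - H$ ($s{\left(H \right)} = \frac{\left(-3\right) H}{3} = - H$)
$S{\left(Z \right)} = \sqrt{-3 + Z}$ ($S{\left(Z \right)} = \sqrt{Z - 3} = \sqrt{-3 + Z}$)
$\left(-12645 + S{\left(F \right)}\right) \left(-34996 + 27493\right) = \left(-12645 + \sqrt{-3 + 1}\right) \left(-34996 + 27493\right) = \left(-12645 + \sqrt{-2}\right) \left(-7503\right) = \left(-12645 + i \sqrt{2}\right) \left(-7503\right) = 94875435 - 7503 i \sqrt{2}$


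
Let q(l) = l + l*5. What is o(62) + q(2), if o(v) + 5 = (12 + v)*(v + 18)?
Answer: 5927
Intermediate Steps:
q(l) = 6*l (q(l) = l + 5*l = 6*l)
o(v) = -5 + (12 + v)*(18 + v) (o(v) = -5 + (12 + v)*(v + 18) = -5 + (12 + v)*(18 + v))
o(62) + q(2) = (211 + 62² + 30*62) + 6*2 = (211 + 3844 + 1860) + 12 = 5915 + 12 = 5927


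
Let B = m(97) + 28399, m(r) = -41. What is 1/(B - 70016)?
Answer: -1/41658 ≈ -2.4005e-5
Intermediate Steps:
B = 28358 (B = -41 + 28399 = 28358)
1/(B - 70016) = 1/(28358 - 70016) = 1/(-41658) = -1/41658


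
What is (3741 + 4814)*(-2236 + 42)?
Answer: -18769670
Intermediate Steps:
(3741 + 4814)*(-2236 + 42) = 8555*(-2194) = -18769670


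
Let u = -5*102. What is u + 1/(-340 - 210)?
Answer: -280501/550 ≈ -510.00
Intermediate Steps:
u = -510
u + 1/(-340 - 210) = -510 + 1/(-340 - 210) = -510 + 1/(-550) = -510 - 1/550 = -280501/550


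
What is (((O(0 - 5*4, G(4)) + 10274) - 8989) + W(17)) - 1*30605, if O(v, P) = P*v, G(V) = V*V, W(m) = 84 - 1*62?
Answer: -29618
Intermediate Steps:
W(m) = 22 (W(m) = 84 - 62 = 22)
G(V) = V**2
(((O(0 - 5*4, G(4)) + 10274) - 8989) + W(17)) - 1*30605 = (((4**2*(0 - 5*4) + 10274) - 8989) + 22) - 1*30605 = (((16*(0 - 20) + 10274) - 8989) + 22) - 30605 = (((16*(-20) + 10274) - 8989) + 22) - 30605 = (((-320 + 10274) - 8989) + 22) - 30605 = ((9954 - 8989) + 22) - 30605 = (965 + 22) - 30605 = 987 - 30605 = -29618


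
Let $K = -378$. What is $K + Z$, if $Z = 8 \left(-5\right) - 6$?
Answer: $-424$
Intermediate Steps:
$Z = -46$ ($Z = -40 - 6 = -46$)
$K + Z = -378 - 46 = -424$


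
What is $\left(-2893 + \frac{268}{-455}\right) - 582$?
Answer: $- \frac{1581393}{455} \approx -3475.6$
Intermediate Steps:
$\left(-2893 + \frac{268}{-455}\right) - 582 = \left(-2893 + 268 \left(- \frac{1}{455}\right)\right) - 582 = \left(-2893 - \frac{268}{455}\right) - 582 = - \frac{1316583}{455} - 582 = - \frac{1581393}{455}$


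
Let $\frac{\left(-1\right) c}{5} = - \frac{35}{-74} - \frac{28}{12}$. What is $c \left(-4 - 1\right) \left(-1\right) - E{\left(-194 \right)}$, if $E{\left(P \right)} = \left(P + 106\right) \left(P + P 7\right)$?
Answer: $- \frac{30309547}{222} \approx -1.3653 \cdot 10^{5}$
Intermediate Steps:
$c = \frac{2065}{222}$ ($c = - 5 \left(- \frac{35}{-74} - \frac{28}{12}\right) = - 5 \left(\left(-35\right) \left(- \frac{1}{74}\right) - \frac{7}{3}\right) = - 5 \left(\frac{35}{74} - \frac{7}{3}\right) = \left(-5\right) \left(- \frac{413}{222}\right) = \frac{2065}{222} \approx 9.3018$)
$E{\left(P \right)} = 8 P \left(106 + P\right)$ ($E{\left(P \right)} = \left(106 + P\right) \left(P + 7 P\right) = \left(106 + P\right) 8 P = 8 P \left(106 + P\right)$)
$c \left(-4 - 1\right) \left(-1\right) - E{\left(-194 \right)} = \frac{2065 \left(-4 - 1\right) \left(-1\right)}{222} - 8 \left(-194\right) \left(106 - 194\right) = \frac{2065 \left(\left(-5\right) \left(-1\right)\right)}{222} - 8 \left(-194\right) \left(-88\right) = \frac{2065}{222} \cdot 5 - 136576 = \frac{10325}{222} - 136576 = - \frac{30309547}{222}$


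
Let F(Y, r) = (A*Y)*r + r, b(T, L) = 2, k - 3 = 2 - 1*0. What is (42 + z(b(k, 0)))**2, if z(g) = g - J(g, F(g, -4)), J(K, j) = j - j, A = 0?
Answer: 1936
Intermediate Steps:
k = 5 (k = 3 + (2 - 1*0) = 3 + (2 + 0) = 3 + 2 = 5)
F(Y, r) = r (F(Y, r) = (0*Y)*r + r = 0*r + r = 0 + r = r)
J(K, j) = 0
z(g) = g (z(g) = g - 1*0 = g + 0 = g)
(42 + z(b(k, 0)))**2 = (42 + 2)**2 = 44**2 = 1936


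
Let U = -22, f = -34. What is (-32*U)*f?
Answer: -23936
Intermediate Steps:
(-32*U)*f = -32*(-22)*(-34) = 704*(-34) = -23936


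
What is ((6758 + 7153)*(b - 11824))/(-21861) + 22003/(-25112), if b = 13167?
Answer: -156545089853/182991144 ≈ -855.48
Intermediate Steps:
((6758 + 7153)*(b - 11824))/(-21861) + 22003/(-25112) = ((6758 + 7153)*(13167 - 11824))/(-21861) + 22003/(-25112) = (13911*1343)*(-1/21861) + 22003*(-1/25112) = 18682473*(-1/21861) - 22003/25112 = -6227491/7287 - 22003/25112 = -156545089853/182991144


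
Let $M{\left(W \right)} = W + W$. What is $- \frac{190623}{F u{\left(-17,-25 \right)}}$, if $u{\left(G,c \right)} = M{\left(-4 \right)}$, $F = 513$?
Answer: $\frac{63541}{1368} \approx 46.448$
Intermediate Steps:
$M{\left(W \right)} = 2 W$
$u{\left(G,c \right)} = -8$ ($u{\left(G,c \right)} = 2 \left(-4\right) = -8$)
$- \frac{190623}{F u{\left(-17,-25 \right)}} = - \frac{190623}{513 \left(-8\right)} = - \frac{190623}{-4104} = \left(-190623\right) \left(- \frac{1}{4104}\right) = \frac{63541}{1368}$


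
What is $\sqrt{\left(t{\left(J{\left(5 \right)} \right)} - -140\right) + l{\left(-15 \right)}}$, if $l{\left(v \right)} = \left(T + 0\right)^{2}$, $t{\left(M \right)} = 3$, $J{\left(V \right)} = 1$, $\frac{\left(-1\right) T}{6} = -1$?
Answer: $\sqrt{179} \approx 13.379$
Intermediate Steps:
$T = 6$ ($T = \left(-6\right) \left(-1\right) = 6$)
$l{\left(v \right)} = 36$ ($l{\left(v \right)} = \left(6 + 0\right)^{2} = 6^{2} = 36$)
$\sqrt{\left(t{\left(J{\left(5 \right)} \right)} - -140\right) + l{\left(-15 \right)}} = \sqrt{\left(3 - -140\right) + 36} = \sqrt{\left(3 + 140\right) + 36} = \sqrt{143 + 36} = \sqrt{179}$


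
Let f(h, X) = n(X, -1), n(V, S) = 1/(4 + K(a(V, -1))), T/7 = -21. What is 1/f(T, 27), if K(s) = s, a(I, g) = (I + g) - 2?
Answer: 28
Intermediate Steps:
T = -147 (T = 7*(-21) = -147)
a(I, g) = -2 + I + g
n(V, S) = 1/(1 + V) (n(V, S) = 1/(4 + (-2 + V - 1)) = 1/(4 + (-3 + V)) = 1/(1 + V))
f(h, X) = 1/(1 + X)
1/f(T, 27) = 1/(1/(1 + 27)) = 1/(1/28) = 28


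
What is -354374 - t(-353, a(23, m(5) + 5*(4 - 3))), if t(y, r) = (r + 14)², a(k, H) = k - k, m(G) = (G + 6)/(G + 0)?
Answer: -354570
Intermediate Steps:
m(G) = (6 + G)/G
a(k, H) = 0
t(y, r) = (14 + r)²
-354374 - t(-353, a(23, m(5) + 5*(4 - 3))) = -354374 - (14 + 0)² = -354374 - 1*14² = -354374 - 1*196 = -354374 - 196 = -354570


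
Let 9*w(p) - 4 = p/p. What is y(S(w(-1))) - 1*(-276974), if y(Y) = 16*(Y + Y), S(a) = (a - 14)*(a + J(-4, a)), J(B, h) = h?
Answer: 22396174/81 ≈ 2.7650e+5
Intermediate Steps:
w(p) = 5/9 (w(p) = 4/9 + (p/p)/9 = 4/9 + (⅑)*1 = 4/9 + ⅑ = 5/9)
S(a) = 2*a*(-14 + a) (S(a) = (a - 14)*(a + a) = (-14 + a)*(2*a) = 2*a*(-14 + a))
y(Y) = 32*Y (y(Y) = 16*(2*Y) = 32*Y)
y(S(w(-1))) - 1*(-276974) = 32*(2*(5/9)*(-14 + 5/9)) - 1*(-276974) = 32*(2*(5/9)*(-121/9)) + 276974 = 32*(-1210/81) + 276974 = -38720/81 + 276974 = 22396174/81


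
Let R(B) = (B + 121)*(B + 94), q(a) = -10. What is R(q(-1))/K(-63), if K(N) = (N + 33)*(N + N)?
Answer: 37/15 ≈ 2.4667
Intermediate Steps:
K(N) = 2*N*(33 + N) (K(N) = (33 + N)*(2*N) = 2*N*(33 + N))
R(B) = (94 + B)*(121 + B) (R(B) = (121 + B)*(94 + B) = (94 + B)*(121 + B))
R(q(-1))/K(-63) = (11374 + (-10)² + 215*(-10))/((2*(-63)*(33 - 63))) = (11374 + 100 - 2150)/((2*(-63)*(-30))) = 9324/3780 = 9324*(1/3780) = 37/15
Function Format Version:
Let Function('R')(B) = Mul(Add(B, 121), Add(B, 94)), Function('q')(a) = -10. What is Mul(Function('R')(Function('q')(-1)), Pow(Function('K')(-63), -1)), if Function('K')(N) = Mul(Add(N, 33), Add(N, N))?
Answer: Rational(37, 15) ≈ 2.4667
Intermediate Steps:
Function('K')(N) = Mul(2, N, Add(33, N)) (Function('K')(N) = Mul(Add(33, N), Mul(2, N)) = Mul(2, N, Add(33, N)))
Function('R')(B) = Mul(Add(94, B), Add(121, B)) (Function('R')(B) = Mul(Add(121, B), Add(94, B)) = Mul(Add(94, B), Add(121, B)))
Mul(Function('R')(Function('q')(-1)), Pow(Function('K')(-63), -1)) = Mul(Add(11374, Pow(-10, 2), Mul(215, -10)), Pow(Mul(2, -63, Add(33, -63)), -1)) = Mul(Add(11374, 100, -2150), Pow(Mul(2, -63, -30), -1)) = Mul(9324, Pow(3780, -1)) = Mul(9324, Rational(1, 3780)) = Rational(37, 15)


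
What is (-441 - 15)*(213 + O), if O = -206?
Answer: -3192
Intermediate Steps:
(-441 - 15)*(213 + O) = (-441 - 15)*(213 - 206) = -456*7 = -3192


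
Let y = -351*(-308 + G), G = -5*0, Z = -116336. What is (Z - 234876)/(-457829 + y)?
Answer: 351212/349721 ≈ 1.0043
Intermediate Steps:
G = 0
y = 108108 (y = -351*(-308 + 0) = -351*(-308) = 108108)
(Z - 234876)/(-457829 + y) = (-116336 - 234876)/(-457829 + 108108) = -351212/(-349721) = -351212*(-1/349721) = 351212/349721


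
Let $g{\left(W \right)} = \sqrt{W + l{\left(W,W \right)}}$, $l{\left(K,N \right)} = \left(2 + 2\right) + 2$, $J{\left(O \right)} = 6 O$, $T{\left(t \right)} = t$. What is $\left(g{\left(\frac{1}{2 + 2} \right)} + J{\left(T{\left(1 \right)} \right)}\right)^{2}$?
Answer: $\frac{289}{4} \approx 72.25$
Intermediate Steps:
$l{\left(K,N \right)} = 6$ ($l{\left(K,N \right)} = 4 + 2 = 6$)
$g{\left(W \right)} = \sqrt{6 + W}$ ($g{\left(W \right)} = \sqrt{W + 6} = \sqrt{6 + W}$)
$\left(g{\left(\frac{1}{2 + 2} \right)} + J{\left(T{\left(1 \right)} \right)}\right)^{2} = \left(\sqrt{6 + \frac{1}{2 + 2}} + 6 \cdot 1\right)^{2} = \left(\sqrt{6 + \frac{1}{4}} + 6\right)^{2} = \left(\sqrt{\frac{25}{4}} + 6\right)^{2} = \left(\frac{5}{2} + 6\right)^{2} = \left(\frac{17}{2}\right)^{2} = \frac{289}{4}$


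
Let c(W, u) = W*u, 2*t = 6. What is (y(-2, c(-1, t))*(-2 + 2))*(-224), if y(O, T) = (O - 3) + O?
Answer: 0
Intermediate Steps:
t = 3 (t = (½)*6 = 3)
y(O, T) = -3 + 2*O (y(O, T) = (-3 + O) + O = -3 + 2*O)
(y(-2, c(-1, t))*(-2 + 2))*(-224) = ((-3 + 2*(-2))*(-2 + 2))*(-224) = ((-3 - 4)*0)*(-224) = -7*0*(-224) = 0*(-224) = 0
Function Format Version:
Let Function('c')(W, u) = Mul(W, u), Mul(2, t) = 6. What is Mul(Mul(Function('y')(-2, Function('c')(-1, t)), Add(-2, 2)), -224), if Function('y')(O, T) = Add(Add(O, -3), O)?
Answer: 0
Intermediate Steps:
t = 3 (t = Mul(Rational(1, 2), 6) = 3)
Function('y')(O, T) = Add(-3, Mul(2, O)) (Function('y')(O, T) = Add(Add(-3, O), O) = Add(-3, Mul(2, O)))
Mul(Mul(Function('y')(-2, Function('c')(-1, t)), Add(-2, 2)), -224) = Mul(Mul(Add(-3, Mul(2, -2)), Add(-2, 2)), -224) = Mul(Mul(Add(-3, -4), 0), -224) = Mul(Mul(-7, 0), -224) = Mul(0, -224) = 0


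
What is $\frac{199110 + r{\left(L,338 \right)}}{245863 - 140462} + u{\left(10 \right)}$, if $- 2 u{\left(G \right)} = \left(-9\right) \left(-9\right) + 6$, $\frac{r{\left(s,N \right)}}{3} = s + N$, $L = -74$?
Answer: $- \frac{8770083}{210802} \approx -41.603$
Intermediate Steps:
$r{\left(s,N \right)} = 3 N + 3 s$ ($r{\left(s,N \right)} = 3 \left(s + N\right) = 3 \left(N + s\right) = 3 N + 3 s$)
$u{\left(G \right)} = - \frac{87}{2}$ ($u{\left(G \right)} = - \frac{\left(-9\right) \left(-9\right) + 6}{2} = - \frac{81 + 6}{2} = \left(- \frac{1}{2}\right) 87 = - \frac{87}{2}$)
$\frac{199110 + r{\left(L,338 \right)}}{245863 - 140462} + u{\left(10 \right)} = \frac{199110 + \left(3 \cdot 338 + 3 \left(-74\right)\right)}{245863 - 140462} - \frac{87}{2} = \frac{199110 + \left(1014 - 222\right)}{105401} - \frac{87}{2} = \left(199110 + 792\right) \frac{1}{105401} - \frac{87}{2} = 199902 \cdot \frac{1}{105401} - \frac{87}{2} = \frac{199902}{105401} - \frac{87}{2} = - \frac{8770083}{210802}$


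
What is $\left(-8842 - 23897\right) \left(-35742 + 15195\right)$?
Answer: $672688233$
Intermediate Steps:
$\left(-8842 - 23897\right) \left(-35742 + 15195\right) = \left(-32739\right) \left(-20547\right) = 672688233$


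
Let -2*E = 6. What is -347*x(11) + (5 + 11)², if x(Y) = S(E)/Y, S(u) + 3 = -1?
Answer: 4204/11 ≈ 382.18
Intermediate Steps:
E = -3 (E = -½*6 = -3)
S(u) = -4 (S(u) = -3 - 1 = -4)
x(Y) = -4/Y
-347*x(11) + (5 + 11)² = -(-1388)/11 + (5 + 11)² = -(-1388)/11 + 16² = -347*(-4/11) + 256 = 1388/11 + 256 = 4204/11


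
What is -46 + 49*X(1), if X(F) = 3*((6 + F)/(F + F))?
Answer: 937/2 ≈ 468.50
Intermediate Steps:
X(F) = 3*(6 + F)/(2*F) (X(F) = 3*((6 + F)/((2*F))) = 3*((6 + F)*(1/(2*F))) = 3*((6 + F)/(2*F)) = 3*(6 + F)/(2*F))
-46 + 49*X(1) = -46 + 49*(3/2 + 9/1) = -46 + 49*(3/2 + 9*1) = -46 + 49*(3/2 + 9) = -46 + 49*(21/2) = -46 + 1029/2 = 937/2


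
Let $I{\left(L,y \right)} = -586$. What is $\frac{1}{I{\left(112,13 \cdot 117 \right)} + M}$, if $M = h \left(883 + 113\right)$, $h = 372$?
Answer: $\frac{1}{369926} \approx 2.7032 \cdot 10^{-6}$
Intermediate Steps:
$M = 370512$ ($M = 372 \left(883 + 113\right) = 372 \cdot 996 = 370512$)
$\frac{1}{I{\left(112,13 \cdot 117 \right)} + M} = \frac{1}{-586 + 370512} = \frac{1}{369926}$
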